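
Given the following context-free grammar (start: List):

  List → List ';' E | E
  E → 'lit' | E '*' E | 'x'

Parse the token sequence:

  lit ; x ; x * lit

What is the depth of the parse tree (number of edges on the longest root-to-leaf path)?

4

[List [List [List [E lit]] ; [E x]] ; [E [E x] * [E lit]]]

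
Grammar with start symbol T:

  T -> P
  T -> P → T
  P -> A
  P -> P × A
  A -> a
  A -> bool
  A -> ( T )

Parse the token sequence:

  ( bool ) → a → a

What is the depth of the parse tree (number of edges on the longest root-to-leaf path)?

6

[T [P [A ( [T [P [A bool]]] )]] → [T [P [A a]] → [T [P [A a]]]]]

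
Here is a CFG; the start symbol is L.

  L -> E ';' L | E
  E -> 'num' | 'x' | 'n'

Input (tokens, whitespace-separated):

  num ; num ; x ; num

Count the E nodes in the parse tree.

[L [E num] ; [L [E num] ; [L [E x] ; [L [E num]]]]]

4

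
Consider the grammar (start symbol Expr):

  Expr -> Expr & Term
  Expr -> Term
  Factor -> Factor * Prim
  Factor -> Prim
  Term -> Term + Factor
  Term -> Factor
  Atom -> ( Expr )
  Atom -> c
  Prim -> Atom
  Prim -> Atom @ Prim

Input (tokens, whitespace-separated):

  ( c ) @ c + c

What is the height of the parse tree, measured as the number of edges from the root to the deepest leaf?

[Expr [Term [Term [Factor [Prim [Atom ( [Expr [Term [Factor [Prim [Atom c]]]]] )] @ [Prim [Atom c]]]]] + [Factor [Prim [Atom c]]]]]

11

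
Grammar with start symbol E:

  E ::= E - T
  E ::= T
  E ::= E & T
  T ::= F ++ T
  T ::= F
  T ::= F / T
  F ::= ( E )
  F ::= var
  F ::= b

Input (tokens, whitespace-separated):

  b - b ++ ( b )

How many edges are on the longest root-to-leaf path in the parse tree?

7

[E [E [T [F b]]] - [T [F b] ++ [T [F ( [E [T [F b]]] )]]]]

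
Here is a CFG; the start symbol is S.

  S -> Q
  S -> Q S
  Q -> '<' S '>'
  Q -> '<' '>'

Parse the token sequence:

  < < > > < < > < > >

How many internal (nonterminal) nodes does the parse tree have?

10

[S [Q < [S [Q < >]] >] [S [Q < [S [Q < >] [S [Q < >]]] >]]]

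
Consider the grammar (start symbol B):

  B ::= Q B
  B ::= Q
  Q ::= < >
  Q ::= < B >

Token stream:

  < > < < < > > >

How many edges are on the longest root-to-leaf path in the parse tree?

[B [Q < >] [B [Q < [B [Q < [B [Q < >]] >]] >]]]

7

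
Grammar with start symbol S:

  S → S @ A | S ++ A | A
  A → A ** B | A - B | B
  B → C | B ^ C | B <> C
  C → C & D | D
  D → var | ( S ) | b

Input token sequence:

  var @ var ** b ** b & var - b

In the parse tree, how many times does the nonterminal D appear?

[S [S [A [B [C [D var]]]]] @ [A [A [A [A [B [C [D var]]]] ** [B [C [D b]]]] ** [B [C [C [D b]] & [D var]]]] - [B [C [D b]]]]]

6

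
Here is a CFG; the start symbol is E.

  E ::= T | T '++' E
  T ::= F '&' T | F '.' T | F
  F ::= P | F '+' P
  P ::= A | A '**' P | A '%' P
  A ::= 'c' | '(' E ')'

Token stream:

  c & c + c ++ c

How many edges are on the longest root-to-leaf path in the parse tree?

7

[E [T [F [P [A c]]] & [T [F [F [P [A c]]] + [P [A c]]]]] ++ [E [T [F [P [A c]]]]]]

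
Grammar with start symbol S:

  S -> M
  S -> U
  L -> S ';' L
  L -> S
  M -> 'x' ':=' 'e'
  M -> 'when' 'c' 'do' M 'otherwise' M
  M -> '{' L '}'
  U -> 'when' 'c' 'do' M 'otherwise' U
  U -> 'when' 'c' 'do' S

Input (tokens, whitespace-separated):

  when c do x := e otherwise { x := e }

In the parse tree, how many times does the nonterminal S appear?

[S [M when c do [M x := e] otherwise [M { [L [S [M x := e]]] }]]]

2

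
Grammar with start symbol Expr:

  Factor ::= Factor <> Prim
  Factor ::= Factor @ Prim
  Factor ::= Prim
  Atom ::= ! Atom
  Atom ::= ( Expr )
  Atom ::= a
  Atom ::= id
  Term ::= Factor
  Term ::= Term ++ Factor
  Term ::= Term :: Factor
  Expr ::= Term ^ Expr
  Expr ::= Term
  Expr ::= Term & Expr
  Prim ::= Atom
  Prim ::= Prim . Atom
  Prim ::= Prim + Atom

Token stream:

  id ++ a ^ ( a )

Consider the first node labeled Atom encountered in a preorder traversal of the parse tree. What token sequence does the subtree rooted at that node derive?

id

[Expr [Term [Term [Factor [Prim [Atom id]]]] ++ [Factor [Prim [Atom a]]]] ^ [Expr [Term [Factor [Prim [Atom ( [Expr [Term [Factor [Prim [Atom a]]]]] )]]]]]]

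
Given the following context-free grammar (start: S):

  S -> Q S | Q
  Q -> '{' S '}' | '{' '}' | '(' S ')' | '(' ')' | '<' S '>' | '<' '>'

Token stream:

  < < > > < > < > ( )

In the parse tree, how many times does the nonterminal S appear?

[S [Q < [S [Q < >]] >] [S [Q < >] [S [Q < >] [S [Q ( )]]]]]

5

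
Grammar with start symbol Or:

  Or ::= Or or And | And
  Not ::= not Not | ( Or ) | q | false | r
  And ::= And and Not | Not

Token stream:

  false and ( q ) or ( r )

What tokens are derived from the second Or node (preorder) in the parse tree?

false and ( q )

[Or [Or [And [And [Not false]] and [Not ( [Or [And [Not q]]] )]]] or [And [Not ( [Or [And [Not r]]] )]]]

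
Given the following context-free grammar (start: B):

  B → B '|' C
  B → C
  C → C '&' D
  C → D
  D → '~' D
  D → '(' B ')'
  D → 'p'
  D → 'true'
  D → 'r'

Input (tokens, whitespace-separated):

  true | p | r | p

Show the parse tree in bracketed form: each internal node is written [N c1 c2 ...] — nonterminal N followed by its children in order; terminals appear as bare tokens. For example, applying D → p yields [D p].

B
B | C
B | C | C
B | C | C | C
C | C | C | C
D | C | C | C
true | C | C | C
true | D | C | C
true | p | C | C
true | p | D | C
true | p | r | C
true | p | r | D
true | p | r | p

[B [B [B [B [C [D true]]] | [C [D p]]] | [C [D r]]] | [C [D p]]]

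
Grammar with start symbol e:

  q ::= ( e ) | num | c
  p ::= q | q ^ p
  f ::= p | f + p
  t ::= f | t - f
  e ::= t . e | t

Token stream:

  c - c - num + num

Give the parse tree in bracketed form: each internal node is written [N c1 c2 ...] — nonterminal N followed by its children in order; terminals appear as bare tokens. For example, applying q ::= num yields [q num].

e
t
t - f
t - f - f
f - f - f
p - f - f
q - f - f
c - f - f
c - p - f
c - q - f
c - c - f
c - c - f + p
c - c - p + p
c - c - q + p
c - c - num + p
c - c - num + q
c - c - num + num

[e [t [t [t [f [p [q c]]]] - [f [p [q c]]]] - [f [f [p [q num]]] + [p [q num]]]]]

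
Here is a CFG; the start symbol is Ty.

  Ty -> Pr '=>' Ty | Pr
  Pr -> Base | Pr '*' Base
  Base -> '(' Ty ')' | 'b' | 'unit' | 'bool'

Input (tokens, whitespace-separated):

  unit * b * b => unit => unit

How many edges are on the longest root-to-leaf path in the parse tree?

5

[Ty [Pr [Pr [Pr [Base unit]] * [Base b]] * [Base b]] => [Ty [Pr [Base unit]] => [Ty [Pr [Base unit]]]]]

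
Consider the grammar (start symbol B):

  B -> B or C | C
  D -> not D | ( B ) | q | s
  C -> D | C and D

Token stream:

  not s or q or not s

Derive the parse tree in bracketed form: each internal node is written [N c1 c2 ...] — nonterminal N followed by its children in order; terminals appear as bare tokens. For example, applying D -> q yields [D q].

B
B or C
B or C or C
C or C or C
D or C or C
not D or C or C
not s or C or C
not s or D or C
not s or q or C
not s or q or D
not s or q or not D
not s or q or not s

[B [B [B [C [D not [D s]]]] or [C [D q]]] or [C [D not [D s]]]]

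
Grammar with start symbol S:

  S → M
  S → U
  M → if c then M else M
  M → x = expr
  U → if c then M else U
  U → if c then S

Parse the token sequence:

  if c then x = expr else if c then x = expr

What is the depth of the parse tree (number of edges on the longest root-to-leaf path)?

5

[S [U if c then [M x = expr] else [U if c then [S [M x = expr]]]]]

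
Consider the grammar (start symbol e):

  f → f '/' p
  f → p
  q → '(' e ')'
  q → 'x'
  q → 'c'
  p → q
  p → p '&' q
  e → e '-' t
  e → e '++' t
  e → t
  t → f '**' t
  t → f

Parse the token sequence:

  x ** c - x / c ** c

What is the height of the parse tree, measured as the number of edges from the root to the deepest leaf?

7

[e [e [t [f [p [q x]]] ** [t [f [p [q c]]]]]] - [t [f [f [p [q x]]] / [p [q c]]] ** [t [f [p [q c]]]]]]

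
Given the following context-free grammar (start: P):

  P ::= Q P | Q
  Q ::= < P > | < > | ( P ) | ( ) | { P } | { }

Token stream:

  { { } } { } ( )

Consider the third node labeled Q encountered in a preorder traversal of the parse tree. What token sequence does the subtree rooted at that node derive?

{ }

[P [Q { [P [Q { }]] }] [P [Q { }] [P [Q ( )]]]]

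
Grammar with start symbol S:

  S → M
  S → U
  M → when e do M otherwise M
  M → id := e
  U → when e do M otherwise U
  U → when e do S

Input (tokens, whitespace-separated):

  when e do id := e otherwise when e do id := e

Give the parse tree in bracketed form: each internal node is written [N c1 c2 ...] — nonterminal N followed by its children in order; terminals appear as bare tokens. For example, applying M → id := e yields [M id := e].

[S [U when e do [M id := e] otherwise [U when e do [S [M id := e]]]]]

S
U
when e do M otherwise U
when e do id := e otherwise U
when e do id := e otherwise when e do S
when e do id := e otherwise when e do M
when e do id := e otherwise when e do id := e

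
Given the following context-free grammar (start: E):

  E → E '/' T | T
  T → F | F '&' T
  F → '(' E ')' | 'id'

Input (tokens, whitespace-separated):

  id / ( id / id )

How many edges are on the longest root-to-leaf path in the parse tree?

7

[E [E [T [F id]]] / [T [F ( [E [E [T [F id]]] / [T [F id]]] )]]]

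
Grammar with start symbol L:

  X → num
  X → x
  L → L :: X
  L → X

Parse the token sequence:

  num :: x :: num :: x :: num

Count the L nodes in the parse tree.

[L [L [L [L [L [X num]] :: [X x]] :: [X num]] :: [X x]] :: [X num]]

5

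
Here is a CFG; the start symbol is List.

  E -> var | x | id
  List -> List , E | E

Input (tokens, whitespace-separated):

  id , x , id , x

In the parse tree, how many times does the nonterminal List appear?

[List [List [List [List [E id]] , [E x]] , [E id]] , [E x]]

4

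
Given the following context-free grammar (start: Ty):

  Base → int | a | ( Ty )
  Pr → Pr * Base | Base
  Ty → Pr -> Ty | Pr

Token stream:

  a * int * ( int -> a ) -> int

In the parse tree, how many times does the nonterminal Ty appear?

4

[Ty [Pr [Pr [Pr [Base a]] * [Base int]] * [Base ( [Ty [Pr [Base int]] -> [Ty [Pr [Base a]]]] )]] -> [Ty [Pr [Base int]]]]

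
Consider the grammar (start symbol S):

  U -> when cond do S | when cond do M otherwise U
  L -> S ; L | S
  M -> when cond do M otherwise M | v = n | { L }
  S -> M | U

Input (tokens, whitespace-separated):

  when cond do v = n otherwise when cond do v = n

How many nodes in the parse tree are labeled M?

[S [U when cond do [M v = n] otherwise [U when cond do [S [M v = n]]]]]

2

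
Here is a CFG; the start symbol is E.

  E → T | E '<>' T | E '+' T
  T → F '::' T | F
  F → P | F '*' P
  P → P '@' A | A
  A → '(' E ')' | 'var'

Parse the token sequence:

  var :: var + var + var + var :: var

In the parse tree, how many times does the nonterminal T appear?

[E [E [E [E [T [F [P [A var]]] :: [T [F [P [A var]]]]]] + [T [F [P [A var]]]]] + [T [F [P [A var]]]]] + [T [F [P [A var]]] :: [T [F [P [A var]]]]]]

6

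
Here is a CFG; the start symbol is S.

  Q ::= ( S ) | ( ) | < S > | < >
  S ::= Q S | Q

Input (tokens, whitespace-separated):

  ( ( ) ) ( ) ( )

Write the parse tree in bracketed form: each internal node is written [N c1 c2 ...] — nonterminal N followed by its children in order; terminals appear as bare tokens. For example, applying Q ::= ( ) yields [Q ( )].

[S [Q ( [S [Q ( )]] )] [S [Q ( )] [S [Q ( )]]]]

S
Q S
( S ) S
( Q ) S
( ( ) ) S
( ( ) ) Q S
( ( ) ) ( ) S
( ( ) ) ( ) Q
( ( ) ) ( ) ( )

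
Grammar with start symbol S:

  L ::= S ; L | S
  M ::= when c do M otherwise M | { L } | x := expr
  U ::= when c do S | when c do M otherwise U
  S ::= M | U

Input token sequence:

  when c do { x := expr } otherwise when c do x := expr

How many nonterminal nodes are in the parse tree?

9

[S [U when c do [M { [L [S [M x := expr]]] }] otherwise [U when c do [S [M x := expr]]]]]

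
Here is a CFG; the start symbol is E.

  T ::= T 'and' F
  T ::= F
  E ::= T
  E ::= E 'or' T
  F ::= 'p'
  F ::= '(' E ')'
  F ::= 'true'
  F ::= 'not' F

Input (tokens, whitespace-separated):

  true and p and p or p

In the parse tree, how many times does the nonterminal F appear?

4

[E [E [T [T [T [F true]] and [F p]] and [F p]]] or [T [F p]]]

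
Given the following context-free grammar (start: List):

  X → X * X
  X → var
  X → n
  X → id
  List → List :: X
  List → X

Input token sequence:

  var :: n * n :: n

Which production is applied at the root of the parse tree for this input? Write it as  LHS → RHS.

List → List :: X

[List [List [List [X var]] :: [X [X n] * [X n]]] :: [X n]]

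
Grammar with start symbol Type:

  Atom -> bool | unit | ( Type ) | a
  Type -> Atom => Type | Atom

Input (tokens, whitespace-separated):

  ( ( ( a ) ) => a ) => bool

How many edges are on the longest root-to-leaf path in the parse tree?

[Type [Atom ( [Type [Atom ( [Type [Atom ( [Type [Atom a]] )]] )] => [Type [Atom a]]] )] => [Type [Atom bool]]]

8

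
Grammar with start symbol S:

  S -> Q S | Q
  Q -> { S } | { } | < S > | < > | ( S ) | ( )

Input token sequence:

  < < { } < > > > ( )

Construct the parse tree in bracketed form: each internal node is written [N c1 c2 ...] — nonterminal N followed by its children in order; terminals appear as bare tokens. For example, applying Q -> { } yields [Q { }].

S
Q S
< S > S
< Q > S
< < S > > S
< < Q S > > S
< < { } S > > S
< < { } Q > > S
< < { } < > > > S
< < { } < > > > Q
< < { } < > > > ( )

[S [Q < [S [Q < [S [Q { }] [S [Q < >]]] >]] >] [S [Q ( )]]]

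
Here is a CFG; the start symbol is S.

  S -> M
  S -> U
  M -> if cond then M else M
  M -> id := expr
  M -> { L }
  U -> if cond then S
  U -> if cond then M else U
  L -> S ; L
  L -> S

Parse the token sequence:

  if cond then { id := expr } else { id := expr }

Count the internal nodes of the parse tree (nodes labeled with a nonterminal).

[S [M if cond then [M { [L [S [M id := expr]]] }] else [M { [L [S [M id := expr]]] }]]]

10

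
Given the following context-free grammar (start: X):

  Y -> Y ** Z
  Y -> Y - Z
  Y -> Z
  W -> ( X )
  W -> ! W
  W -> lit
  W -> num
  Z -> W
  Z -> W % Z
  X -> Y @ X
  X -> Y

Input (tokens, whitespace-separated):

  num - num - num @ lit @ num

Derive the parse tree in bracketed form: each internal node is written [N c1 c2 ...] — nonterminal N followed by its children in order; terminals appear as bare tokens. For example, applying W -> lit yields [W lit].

[X [Y [Y [Y [Z [W num]]] - [Z [W num]]] - [Z [W num]]] @ [X [Y [Z [W lit]]] @ [X [Y [Z [W num]]]]]]

X
Y @ X
Y - Z @ X
Y - Z - Z @ X
Z - Z - Z @ X
W - Z - Z @ X
num - Z - Z @ X
num - W - Z @ X
num - num - Z @ X
num - num - W @ X
num - num - num @ X
num - num - num @ Y @ X
num - num - num @ Z @ X
num - num - num @ W @ X
num - num - num @ lit @ X
num - num - num @ lit @ Y
num - num - num @ lit @ Z
num - num - num @ lit @ W
num - num - num @ lit @ num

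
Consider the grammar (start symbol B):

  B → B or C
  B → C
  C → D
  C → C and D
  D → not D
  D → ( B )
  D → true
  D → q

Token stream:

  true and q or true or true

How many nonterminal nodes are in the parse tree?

[B [B [B [C [C [D true]] and [D q]]] or [C [D true]]] or [C [D true]]]

11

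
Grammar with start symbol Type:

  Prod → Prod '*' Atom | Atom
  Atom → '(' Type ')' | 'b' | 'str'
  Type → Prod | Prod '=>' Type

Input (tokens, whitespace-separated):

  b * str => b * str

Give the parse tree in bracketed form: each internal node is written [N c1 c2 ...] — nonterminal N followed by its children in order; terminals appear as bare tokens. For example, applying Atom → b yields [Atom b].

[Type [Prod [Prod [Atom b]] * [Atom str]] => [Type [Prod [Prod [Atom b]] * [Atom str]]]]

Type
Prod => Type
Prod * Atom => Type
Atom * Atom => Type
b * Atom => Type
b * str => Type
b * str => Prod
b * str => Prod * Atom
b * str => Atom * Atom
b * str => b * Atom
b * str => b * str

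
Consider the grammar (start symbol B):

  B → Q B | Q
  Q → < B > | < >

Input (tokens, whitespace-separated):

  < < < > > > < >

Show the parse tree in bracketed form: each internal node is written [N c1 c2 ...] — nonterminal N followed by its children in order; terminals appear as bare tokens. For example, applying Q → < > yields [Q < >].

B
Q B
< B > B
< Q > B
< < B > > B
< < Q > > B
< < < > > > B
< < < > > > Q
< < < > > > < >

[B [Q < [B [Q < [B [Q < >]] >]] >] [B [Q < >]]]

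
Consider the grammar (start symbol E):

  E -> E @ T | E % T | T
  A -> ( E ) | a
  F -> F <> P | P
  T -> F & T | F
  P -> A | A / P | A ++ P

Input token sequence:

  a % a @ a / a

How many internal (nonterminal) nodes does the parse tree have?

[E [E [E [T [F [P [A a]]]]] % [T [F [P [A a]]]]] @ [T [F [P [A a] / [P [A a]]]]]]

17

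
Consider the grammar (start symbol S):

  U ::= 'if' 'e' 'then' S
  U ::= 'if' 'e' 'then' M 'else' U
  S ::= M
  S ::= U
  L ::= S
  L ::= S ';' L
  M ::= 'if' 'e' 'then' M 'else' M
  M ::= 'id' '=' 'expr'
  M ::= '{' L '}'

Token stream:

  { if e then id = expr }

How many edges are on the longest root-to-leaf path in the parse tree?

7

[S [M { [L [S [U if e then [S [M id = expr]]]]] }]]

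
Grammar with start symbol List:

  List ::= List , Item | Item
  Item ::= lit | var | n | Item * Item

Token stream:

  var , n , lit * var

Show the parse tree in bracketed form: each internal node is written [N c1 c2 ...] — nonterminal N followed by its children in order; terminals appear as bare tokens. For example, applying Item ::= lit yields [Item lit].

[List [List [List [Item var]] , [Item n]] , [Item [Item lit] * [Item var]]]

List
List , Item
List , Item , Item
Item , Item , Item
var , Item , Item
var , n , Item
var , n , Item * Item
var , n , lit * Item
var , n , lit * var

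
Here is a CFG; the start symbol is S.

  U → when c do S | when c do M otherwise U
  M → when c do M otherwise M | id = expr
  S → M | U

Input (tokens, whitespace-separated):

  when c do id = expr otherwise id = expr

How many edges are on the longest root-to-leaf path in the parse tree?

3

[S [M when c do [M id = expr] otherwise [M id = expr]]]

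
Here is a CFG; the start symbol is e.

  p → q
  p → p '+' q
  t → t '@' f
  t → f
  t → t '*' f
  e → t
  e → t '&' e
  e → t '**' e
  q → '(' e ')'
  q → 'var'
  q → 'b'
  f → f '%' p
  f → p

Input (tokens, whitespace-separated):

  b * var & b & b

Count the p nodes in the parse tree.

[e [t [t [f [p [q b]]]] * [f [p [q var]]]] & [e [t [f [p [q b]]]] & [e [t [f [p [q b]]]]]]]

4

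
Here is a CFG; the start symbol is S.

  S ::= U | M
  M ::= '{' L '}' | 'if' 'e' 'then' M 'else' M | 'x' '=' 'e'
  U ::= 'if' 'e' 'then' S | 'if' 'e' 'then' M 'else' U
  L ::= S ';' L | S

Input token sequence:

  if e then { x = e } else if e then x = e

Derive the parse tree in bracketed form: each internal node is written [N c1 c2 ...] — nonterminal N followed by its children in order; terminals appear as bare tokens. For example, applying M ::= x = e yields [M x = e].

S
U
if e then M else U
if e then { L } else U
if e then { S } else U
if e then { M } else U
if e then { x = e } else U
if e then { x = e } else if e then S
if e then { x = e } else if e then M
if e then { x = e } else if e then x = e

[S [U if e then [M { [L [S [M x = e]]] }] else [U if e then [S [M x = e]]]]]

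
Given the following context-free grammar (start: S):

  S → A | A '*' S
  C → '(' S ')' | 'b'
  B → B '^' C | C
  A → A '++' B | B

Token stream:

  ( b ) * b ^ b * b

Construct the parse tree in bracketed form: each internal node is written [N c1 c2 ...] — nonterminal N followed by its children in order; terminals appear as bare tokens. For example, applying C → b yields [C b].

S
A * S
B * S
C * S
( S ) * S
( A ) * S
( B ) * S
( C ) * S
( b ) * S
( b ) * A * S
( b ) * B * S
( b ) * B ^ C * S
( b ) * C ^ C * S
( b ) * b ^ C * S
( b ) * b ^ b * S
( b ) * b ^ b * A
( b ) * b ^ b * B
( b ) * b ^ b * C
( b ) * b ^ b * b

[S [A [B [C ( [S [A [B [C b]]]] )]]] * [S [A [B [B [C b]] ^ [C b]]] * [S [A [B [C b]]]]]]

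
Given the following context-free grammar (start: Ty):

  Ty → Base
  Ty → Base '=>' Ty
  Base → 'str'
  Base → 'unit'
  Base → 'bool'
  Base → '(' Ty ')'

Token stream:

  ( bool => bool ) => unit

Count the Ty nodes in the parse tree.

[Ty [Base ( [Ty [Base bool] => [Ty [Base bool]]] )] => [Ty [Base unit]]]

4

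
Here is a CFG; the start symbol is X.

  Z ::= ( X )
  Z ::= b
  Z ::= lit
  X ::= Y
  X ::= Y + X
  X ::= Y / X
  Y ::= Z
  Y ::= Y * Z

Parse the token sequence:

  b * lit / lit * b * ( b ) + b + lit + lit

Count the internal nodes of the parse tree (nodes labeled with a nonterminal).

24

[X [Y [Y [Z b]] * [Z lit]] / [X [Y [Y [Y [Z lit]] * [Z b]] * [Z ( [X [Y [Z b]]] )]] + [X [Y [Z b]] + [X [Y [Z lit]] + [X [Y [Z lit]]]]]]]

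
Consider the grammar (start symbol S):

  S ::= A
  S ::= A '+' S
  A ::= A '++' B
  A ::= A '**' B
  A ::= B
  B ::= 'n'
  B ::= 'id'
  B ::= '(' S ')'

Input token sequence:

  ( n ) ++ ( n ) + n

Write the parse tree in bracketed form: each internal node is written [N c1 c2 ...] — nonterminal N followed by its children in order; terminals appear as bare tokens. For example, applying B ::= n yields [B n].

S
A + S
A ++ B + S
B ++ B + S
( S ) ++ B + S
( A ) ++ B + S
( B ) ++ B + S
( n ) ++ B + S
( n ) ++ ( S ) + S
( n ) ++ ( A ) + S
( n ) ++ ( B ) + S
( n ) ++ ( n ) + S
( n ) ++ ( n ) + A
( n ) ++ ( n ) + B
( n ) ++ ( n ) + n

[S [A [A [B ( [S [A [B n]]] )]] ++ [B ( [S [A [B n]]] )]] + [S [A [B n]]]]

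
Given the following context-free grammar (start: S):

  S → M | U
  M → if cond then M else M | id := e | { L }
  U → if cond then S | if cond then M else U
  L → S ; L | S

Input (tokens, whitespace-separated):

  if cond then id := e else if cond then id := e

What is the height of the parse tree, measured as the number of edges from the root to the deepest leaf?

[S [U if cond then [M id := e] else [U if cond then [S [M id := e]]]]]

5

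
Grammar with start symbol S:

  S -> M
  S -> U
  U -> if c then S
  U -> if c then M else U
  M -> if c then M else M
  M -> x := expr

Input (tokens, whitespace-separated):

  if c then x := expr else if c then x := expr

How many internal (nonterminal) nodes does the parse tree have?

[S [U if c then [M x := expr] else [U if c then [S [M x := expr]]]]]

6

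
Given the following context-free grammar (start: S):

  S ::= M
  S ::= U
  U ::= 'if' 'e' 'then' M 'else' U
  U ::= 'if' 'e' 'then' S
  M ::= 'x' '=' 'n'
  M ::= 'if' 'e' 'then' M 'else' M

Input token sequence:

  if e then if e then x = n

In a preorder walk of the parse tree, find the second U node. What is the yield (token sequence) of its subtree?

[S [U if e then [S [U if e then [S [M x = n]]]]]]

if e then x = n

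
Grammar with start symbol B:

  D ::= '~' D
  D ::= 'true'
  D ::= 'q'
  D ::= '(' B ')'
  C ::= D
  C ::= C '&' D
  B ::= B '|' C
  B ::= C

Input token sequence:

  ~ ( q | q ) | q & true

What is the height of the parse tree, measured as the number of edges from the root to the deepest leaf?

[B [B [C [D ~ [D ( [B [B [C [D q]]] | [C [D q]]] )]]]] | [C [C [D q]] & [D true]]]

9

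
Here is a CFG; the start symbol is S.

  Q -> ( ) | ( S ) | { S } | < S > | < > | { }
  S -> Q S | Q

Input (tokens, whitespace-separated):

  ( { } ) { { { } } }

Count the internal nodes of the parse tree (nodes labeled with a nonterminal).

10

[S [Q ( [S [Q { }]] )] [S [Q { [S [Q { [S [Q { }]] }]] }]]]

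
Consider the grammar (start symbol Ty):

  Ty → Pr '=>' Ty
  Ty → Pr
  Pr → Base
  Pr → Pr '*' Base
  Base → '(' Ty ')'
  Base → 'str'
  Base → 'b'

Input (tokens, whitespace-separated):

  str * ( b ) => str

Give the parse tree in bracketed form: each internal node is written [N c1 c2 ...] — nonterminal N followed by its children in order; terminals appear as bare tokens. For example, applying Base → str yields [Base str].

Ty
Pr => Ty
Pr * Base => Ty
Base * Base => Ty
str * Base => Ty
str * ( Ty ) => Ty
str * ( Pr ) => Ty
str * ( Base ) => Ty
str * ( b ) => Ty
str * ( b ) => Pr
str * ( b ) => Base
str * ( b ) => str

[Ty [Pr [Pr [Base str]] * [Base ( [Ty [Pr [Base b]]] )]] => [Ty [Pr [Base str]]]]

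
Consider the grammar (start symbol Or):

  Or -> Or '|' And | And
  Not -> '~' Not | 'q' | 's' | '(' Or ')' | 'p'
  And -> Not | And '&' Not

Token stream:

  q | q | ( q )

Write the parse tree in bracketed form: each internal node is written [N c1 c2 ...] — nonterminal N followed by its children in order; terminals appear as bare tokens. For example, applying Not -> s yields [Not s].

[Or [Or [Or [And [Not q]]] | [And [Not q]]] | [And [Not ( [Or [And [Not q]]] )]]]

Or
Or | And
Or | And | And
And | And | And
Not | And | And
q | And | And
q | Not | And
q | q | And
q | q | Not
q | q | ( Or )
q | q | ( And )
q | q | ( Not )
q | q | ( q )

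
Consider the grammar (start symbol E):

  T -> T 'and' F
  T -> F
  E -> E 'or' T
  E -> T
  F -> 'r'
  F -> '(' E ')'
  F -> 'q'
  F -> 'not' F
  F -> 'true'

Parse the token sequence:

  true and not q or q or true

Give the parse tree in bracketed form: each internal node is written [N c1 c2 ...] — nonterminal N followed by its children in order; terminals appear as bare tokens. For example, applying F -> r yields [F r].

E
E or T
E or T or T
T or T or T
T and F or T or T
F and F or T or T
true and F or T or T
true and not F or T or T
true and not q or T or T
true and not q or F or T
true and not q or q or T
true and not q or q or F
true and not q or q or true

[E [E [E [T [T [F true]] and [F not [F q]]]] or [T [F q]]] or [T [F true]]]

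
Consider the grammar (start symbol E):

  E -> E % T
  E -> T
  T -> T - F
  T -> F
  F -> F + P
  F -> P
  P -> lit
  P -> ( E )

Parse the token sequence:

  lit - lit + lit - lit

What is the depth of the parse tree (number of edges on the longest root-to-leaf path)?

[E [T [T [T [F [P lit]]] - [F [F [P lit]] + [P lit]]] - [F [P lit]]]]

6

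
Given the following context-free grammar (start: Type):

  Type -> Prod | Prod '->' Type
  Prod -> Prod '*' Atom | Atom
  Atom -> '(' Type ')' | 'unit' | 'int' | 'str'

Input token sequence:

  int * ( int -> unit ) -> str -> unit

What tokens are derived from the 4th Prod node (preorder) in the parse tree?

unit

[Type [Prod [Prod [Atom int]] * [Atom ( [Type [Prod [Atom int]] -> [Type [Prod [Atom unit]]]] )]] -> [Type [Prod [Atom str]] -> [Type [Prod [Atom unit]]]]]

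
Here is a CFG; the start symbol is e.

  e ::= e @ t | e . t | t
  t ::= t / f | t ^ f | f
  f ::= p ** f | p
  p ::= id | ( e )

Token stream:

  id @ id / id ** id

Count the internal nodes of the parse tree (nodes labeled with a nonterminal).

13

[e [e [t [f [p id]]]] @ [t [t [f [p id]]] / [f [p id] ** [f [p id]]]]]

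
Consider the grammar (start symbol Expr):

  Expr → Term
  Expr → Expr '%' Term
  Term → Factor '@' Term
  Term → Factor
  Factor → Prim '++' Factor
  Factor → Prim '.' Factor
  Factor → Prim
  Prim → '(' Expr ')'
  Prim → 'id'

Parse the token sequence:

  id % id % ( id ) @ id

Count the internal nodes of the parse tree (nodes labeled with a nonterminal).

19

[Expr [Expr [Expr [Term [Factor [Prim id]]]] % [Term [Factor [Prim id]]]] % [Term [Factor [Prim ( [Expr [Term [Factor [Prim id]]]] )]] @ [Term [Factor [Prim id]]]]]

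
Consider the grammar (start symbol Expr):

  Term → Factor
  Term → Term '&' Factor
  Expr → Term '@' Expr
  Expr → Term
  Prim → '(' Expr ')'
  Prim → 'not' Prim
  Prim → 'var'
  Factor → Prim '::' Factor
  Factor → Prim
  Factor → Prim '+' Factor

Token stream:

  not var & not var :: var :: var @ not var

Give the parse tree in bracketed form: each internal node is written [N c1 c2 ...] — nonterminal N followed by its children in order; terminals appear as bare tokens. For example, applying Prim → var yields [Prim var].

[Expr [Term [Term [Factor [Prim not [Prim var]]]] & [Factor [Prim not [Prim var]] :: [Factor [Prim var] :: [Factor [Prim var]]]]] @ [Expr [Term [Factor [Prim not [Prim var]]]]]]

Expr
Term @ Expr
Term & Factor @ Expr
Factor & Factor @ Expr
Prim & Factor @ Expr
not Prim & Factor @ Expr
not var & Factor @ Expr
not var & Prim :: Factor @ Expr
not var & not Prim :: Factor @ Expr
not var & not var :: Factor @ Expr
not var & not var :: Prim :: Factor @ Expr
not var & not var :: var :: Factor @ Expr
not var & not var :: var :: Prim @ Expr
not var & not var :: var :: var @ Expr
not var & not var :: var :: var @ Term
not var & not var :: var :: var @ Factor
not var & not var :: var :: var @ Prim
not var & not var :: var :: var @ not Prim
not var & not var :: var :: var @ not var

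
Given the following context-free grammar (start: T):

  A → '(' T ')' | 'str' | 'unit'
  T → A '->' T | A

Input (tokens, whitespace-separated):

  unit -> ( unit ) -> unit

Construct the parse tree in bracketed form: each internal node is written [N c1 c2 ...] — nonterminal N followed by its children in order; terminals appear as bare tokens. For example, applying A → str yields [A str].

[T [A unit] -> [T [A ( [T [A unit]] )] -> [T [A unit]]]]

T
A -> T
unit -> T
unit -> A -> T
unit -> ( T ) -> T
unit -> ( A ) -> T
unit -> ( unit ) -> T
unit -> ( unit ) -> A
unit -> ( unit ) -> unit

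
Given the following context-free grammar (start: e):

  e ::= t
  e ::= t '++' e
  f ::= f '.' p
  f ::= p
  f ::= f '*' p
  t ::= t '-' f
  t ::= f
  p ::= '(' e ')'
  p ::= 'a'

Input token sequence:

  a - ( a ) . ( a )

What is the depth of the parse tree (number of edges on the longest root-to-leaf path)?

9

[e [t [t [f [p a]]] - [f [f [p ( [e [t [f [p a]]]] )]] . [p ( [e [t [f [p a]]]] )]]]]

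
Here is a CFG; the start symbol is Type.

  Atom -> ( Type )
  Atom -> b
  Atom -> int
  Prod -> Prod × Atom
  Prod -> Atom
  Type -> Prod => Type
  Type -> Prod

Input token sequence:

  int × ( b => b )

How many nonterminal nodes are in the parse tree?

11

[Type [Prod [Prod [Atom int]] × [Atom ( [Type [Prod [Atom b]] => [Type [Prod [Atom b]]]] )]]]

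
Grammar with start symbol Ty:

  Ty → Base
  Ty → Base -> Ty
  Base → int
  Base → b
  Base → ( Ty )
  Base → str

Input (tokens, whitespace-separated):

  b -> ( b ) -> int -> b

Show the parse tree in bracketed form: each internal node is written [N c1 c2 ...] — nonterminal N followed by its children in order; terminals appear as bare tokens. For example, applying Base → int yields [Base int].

[Ty [Base b] -> [Ty [Base ( [Ty [Base b]] )] -> [Ty [Base int] -> [Ty [Base b]]]]]

Ty
Base -> Ty
b -> Ty
b -> Base -> Ty
b -> ( Ty ) -> Ty
b -> ( Base ) -> Ty
b -> ( b ) -> Ty
b -> ( b ) -> Base -> Ty
b -> ( b ) -> int -> Ty
b -> ( b ) -> int -> Base
b -> ( b ) -> int -> b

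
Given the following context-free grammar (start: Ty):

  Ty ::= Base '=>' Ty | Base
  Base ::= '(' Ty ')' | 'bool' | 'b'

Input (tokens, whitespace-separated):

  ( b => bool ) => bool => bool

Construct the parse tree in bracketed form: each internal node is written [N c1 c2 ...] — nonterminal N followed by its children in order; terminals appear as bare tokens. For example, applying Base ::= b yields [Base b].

Ty
Base => Ty
( Ty ) => Ty
( Base => Ty ) => Ty
( b => Ty ) => Ty
( b => Base ) => Ty
( b => bool ) => Ty
( b => bool ) => Base => Ty
( b => bool ) => bool => Ty
( b => bool ) => bool => Base
( b => bool ) => bool => bool

[Ty [Base ( [Ty [Base b] => [Ty [Base bool]]] )] => [Ty [Base bool] => [Ty [Base bool]]]]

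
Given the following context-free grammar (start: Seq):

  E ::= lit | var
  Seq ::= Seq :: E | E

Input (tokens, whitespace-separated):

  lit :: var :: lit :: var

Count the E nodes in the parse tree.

4

[Seq [Seq [Seq [Seq [E lit]] :: [E var]] :: [E lit]] :: [E var]]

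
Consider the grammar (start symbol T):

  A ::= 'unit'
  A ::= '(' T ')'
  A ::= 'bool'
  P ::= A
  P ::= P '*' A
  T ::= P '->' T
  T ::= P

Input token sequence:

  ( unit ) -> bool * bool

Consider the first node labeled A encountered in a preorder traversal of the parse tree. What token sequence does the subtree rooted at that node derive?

( unit )

[T [P [A ( [T [P [A unit]]] )]] -> [T [P [P [A bool]] * [A bool]]]]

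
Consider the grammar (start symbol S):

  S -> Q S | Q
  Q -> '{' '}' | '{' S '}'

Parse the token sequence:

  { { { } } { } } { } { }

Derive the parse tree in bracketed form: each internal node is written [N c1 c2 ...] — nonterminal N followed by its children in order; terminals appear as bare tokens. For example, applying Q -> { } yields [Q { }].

[S [Q { [S [Q { [S [Q { }]] }] [S [Q { }]]] }] [S [Q { }] [S [Q { }]]]]

S
Q S
{ S } S
{ Q S } S
{ { S } S } S
{ { Q } S } S
{ { { } } S } S
{ { { } } Q } S
{ { { } } { } } S
{ { { } } { } } Q S
{ { { } } { } } { } S
{ { { } } { } } { } Q
{ { { } } { } } { } { }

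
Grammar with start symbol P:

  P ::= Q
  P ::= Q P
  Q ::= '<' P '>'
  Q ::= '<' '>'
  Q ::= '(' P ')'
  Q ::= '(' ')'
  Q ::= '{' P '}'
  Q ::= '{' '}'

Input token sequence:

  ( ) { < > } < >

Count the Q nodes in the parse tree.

4

[P [Q ( )] [P [Q { [P [Q < >]] }] [P [Q < >]]]]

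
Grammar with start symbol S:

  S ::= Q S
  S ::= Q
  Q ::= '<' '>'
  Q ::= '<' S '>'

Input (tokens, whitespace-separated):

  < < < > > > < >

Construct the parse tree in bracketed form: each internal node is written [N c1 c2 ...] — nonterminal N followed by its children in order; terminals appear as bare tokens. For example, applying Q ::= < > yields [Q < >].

[S [Q < [S [Q < [S [Q < >]] >]] >] [S [Q < >]]]

S
Q S
< S > S
< Q > S
< < S > > S
< < Q > > S
< < < > > > S
< < < > > > Q
< < < > > > < >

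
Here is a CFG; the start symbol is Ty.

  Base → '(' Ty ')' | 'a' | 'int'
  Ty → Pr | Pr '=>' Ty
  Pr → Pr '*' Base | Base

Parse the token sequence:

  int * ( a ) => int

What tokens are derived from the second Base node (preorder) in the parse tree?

[Ty [Pr [Pr [Base int]] * [Base ( [Ty [Pr [Base a]]] )]] => [Ty [Pr [Base int]]]]

( a )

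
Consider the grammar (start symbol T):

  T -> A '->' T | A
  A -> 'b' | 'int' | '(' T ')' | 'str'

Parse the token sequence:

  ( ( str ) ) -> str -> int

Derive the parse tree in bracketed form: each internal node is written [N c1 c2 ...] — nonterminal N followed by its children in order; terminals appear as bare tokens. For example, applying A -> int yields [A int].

[T [A ( [T [A ( [T [A str]] )]] )] -> [T [A str] -> [T [A int]]]]

T
A -> T
( T ) -> T
( A ) -> T
( ( T ) ) -> T
( ( A ) ) -> T
( ( str ) ) -> T
( ( str ) ) -> A -> T
( ( str ) ) -> str -> T
( ( str ) ) -> str -> A
( ( str ) ) -> str -> int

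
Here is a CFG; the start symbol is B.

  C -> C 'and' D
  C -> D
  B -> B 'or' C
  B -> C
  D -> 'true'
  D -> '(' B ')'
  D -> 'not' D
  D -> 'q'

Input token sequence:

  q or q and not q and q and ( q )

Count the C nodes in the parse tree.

6

[B [B [C [D q]]] or [C [C [C [C [D q]] and [D not [D q]]] and [D q]] and [D ( [B [C [D q]]] )]]]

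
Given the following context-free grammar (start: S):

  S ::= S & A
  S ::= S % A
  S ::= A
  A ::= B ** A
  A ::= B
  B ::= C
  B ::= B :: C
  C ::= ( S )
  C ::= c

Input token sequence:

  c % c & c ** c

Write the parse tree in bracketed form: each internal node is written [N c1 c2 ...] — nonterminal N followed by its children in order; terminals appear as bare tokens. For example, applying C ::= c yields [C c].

[S [S [S [A [B [C c]]]] % [A [B [C c]]]] & [A [B [C c]] ** [A [B [C c]]]]]

S
S & A
S % A & A
A % A & A
B % A & A
C % A & A
c % A & A
c % B & A
c % C & A
c % c & A
c % c & B ** A
c % c & C ** A
c % c & c ** A
c % c & c ** B
c % c & c ** C
c % c & c ** c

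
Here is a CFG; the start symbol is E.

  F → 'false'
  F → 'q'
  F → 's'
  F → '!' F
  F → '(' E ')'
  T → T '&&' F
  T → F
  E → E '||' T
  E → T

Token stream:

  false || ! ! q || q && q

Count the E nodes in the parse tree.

3

[E [E [E [T [F false]]] || [T [F ! [F ! [F q]]]]] || [T [T [F q]] && [F q]]]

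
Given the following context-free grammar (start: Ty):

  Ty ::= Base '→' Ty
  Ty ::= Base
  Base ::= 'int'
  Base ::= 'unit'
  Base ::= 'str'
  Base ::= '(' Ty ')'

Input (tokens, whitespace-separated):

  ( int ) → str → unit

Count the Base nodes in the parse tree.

[Ty [Base ( [Ty [Base int]] )] → [Ty [Base str] → [Ty [Base unit]]]]

4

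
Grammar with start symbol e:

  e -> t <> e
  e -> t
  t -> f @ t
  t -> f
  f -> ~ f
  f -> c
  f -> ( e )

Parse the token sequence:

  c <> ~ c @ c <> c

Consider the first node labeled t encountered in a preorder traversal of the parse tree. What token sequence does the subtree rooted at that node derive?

c

[e [t [f c]] <> [e [t [f ~ [f c]] @ [t [f c]]] <> [e [t [f c]]]]]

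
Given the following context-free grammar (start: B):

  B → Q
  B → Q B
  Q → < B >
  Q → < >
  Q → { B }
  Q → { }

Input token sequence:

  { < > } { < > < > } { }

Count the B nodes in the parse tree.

[B [Q { [B [Q < >]] }] [B [Q { [B [Q < >] [B [Q < >]]] }] [B [Q { }]]]]

6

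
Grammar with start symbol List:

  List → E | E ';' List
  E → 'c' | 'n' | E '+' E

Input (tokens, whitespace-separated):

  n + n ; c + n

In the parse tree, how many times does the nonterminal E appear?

6

[List [E [E n] + [E n]] ; [List [E [E c] + [E n]]]]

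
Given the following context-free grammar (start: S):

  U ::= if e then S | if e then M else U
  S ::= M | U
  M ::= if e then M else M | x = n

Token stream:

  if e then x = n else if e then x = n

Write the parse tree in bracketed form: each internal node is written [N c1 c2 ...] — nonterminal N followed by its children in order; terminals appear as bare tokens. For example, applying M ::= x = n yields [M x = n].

[S [U if e then [M x = n] else [U if e then [S [M x = n]]]]]

S
U
if e then M else U
if e then x = n else U
if e then x = n else if e then S
if e then x = n else if e then M
if e then x = n else if e then x = n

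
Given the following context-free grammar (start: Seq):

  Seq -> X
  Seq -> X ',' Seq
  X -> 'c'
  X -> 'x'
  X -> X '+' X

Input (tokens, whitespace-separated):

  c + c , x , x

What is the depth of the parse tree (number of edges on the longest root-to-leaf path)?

4

[Seq [X [X c] + [X c]] , [Seq [X x] , [Seq [X x]]]]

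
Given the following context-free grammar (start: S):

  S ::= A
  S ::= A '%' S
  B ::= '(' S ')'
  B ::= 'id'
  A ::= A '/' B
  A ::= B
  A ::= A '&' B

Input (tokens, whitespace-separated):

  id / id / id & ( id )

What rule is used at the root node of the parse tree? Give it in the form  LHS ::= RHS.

[S [A [A [A [A [B id]] / [B id]] / [B id]] & [B ( [S [A [B id]]] )]]]

S ::= A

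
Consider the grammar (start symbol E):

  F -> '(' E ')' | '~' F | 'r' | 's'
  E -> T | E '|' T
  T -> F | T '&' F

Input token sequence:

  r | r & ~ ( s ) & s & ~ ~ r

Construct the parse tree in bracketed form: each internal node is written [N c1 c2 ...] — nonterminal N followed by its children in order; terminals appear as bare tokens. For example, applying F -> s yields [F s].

E
E | T
T | T
F | T
r | T
r | T & F
r | T & F & F
r | T & F & F & F
r | F & F & F & F
r | r & F & F & F
r | r & ~ F & F & F
r | r & ~ ( E ) & F & F
r | r & ~ ( T ) & F & F
r | r & ~ ( F ) & F & F
r | r & ~ ( s ) & F & F
r | r & ~ ( s ) & s & F
r | r & ~ ( s ) & s & ~ F
r | r & ~ ( s ) & s & ~ ~ F
r | r & ~ ( s ) & s & ~ ~ r

[E [E [T [F r]]] | [T [T [T [T [F r]] & [F ~ [F ( [E [T [F s]]] )]]] & [F s]] & [F ~ [F ~ [F r]]]]]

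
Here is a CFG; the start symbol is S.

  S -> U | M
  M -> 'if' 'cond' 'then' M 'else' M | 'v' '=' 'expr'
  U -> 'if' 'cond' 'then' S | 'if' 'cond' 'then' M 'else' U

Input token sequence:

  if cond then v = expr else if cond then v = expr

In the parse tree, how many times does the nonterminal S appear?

[S [U if cond then [M v = expr] else [U if cond then [S [M v = expr]]]]]

2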